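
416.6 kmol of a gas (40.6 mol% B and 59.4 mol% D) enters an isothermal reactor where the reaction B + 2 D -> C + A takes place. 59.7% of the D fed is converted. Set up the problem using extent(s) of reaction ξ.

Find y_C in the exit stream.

D reacted = 0.597 × 247.5 = 147.7 kmol; ν_D = −2, so ξ = 147.7/2 = 73.87 kmol.
Outlet amounts (n = n₀ + ν ξ):
  B: 169.1 − 1(73.87) = 95.27
  D: 247.5 − 2(73.87) = 99.73
  C: 0 + 1(73.87) = 73.87
  A: 0 + 1(73.87) = 73.87
Total out = 342.7 kmol; y_C = 73.87 / 342.7 = 0.2155.

0.216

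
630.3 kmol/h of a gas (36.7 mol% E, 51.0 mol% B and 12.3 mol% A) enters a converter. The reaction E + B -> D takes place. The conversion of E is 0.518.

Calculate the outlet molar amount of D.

E reacted = 0.518 × 231.3 = 119.8 kmol/h; ν_E = −1, so ξ = 119.8/1 = 119.8 kmol/h.
Outlet amounts (n = n₀ + ν ξ):
  E: 231.3 − 1(119.8) = 111.5
  B: 321.5 − 1(119.8) = 201.6
  D: 0 + 1(119.8) = 119.8
  A: 77.53 (inert)

120 kmol/h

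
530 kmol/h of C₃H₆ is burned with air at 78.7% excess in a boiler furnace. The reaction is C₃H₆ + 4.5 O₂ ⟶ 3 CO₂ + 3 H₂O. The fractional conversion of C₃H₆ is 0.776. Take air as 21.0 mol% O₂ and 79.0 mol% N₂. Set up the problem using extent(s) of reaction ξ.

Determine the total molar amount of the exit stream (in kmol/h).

21000 kmol/h

Stoichiometric O₂ = 4.5 × 530 = 2385 kmol/h; O₂ fed = 2385 × 1.787 = 4262 kmol/h.
N₂ fed = 4262 × 79/21 = 16030 kmol/h.
Fuel reacted = 0.776 × 530 → ξ = 411.3 kmol/h.
Outlet (n = n₀ + ν ξ):
  C₃H₆: 530 − 1(411.3) = 118.7
  O₂: 4262 − 4.5(411.3) = 2411
  N₂: 16030 (inert)
  CO₂: 0 + 3(411.3) = 1234
  H₂O: 0 + 3(411.3) = 1234
Total out = 118.7 + 2411 + 16030 + 1234 + 1234 = 21030 kmol/h.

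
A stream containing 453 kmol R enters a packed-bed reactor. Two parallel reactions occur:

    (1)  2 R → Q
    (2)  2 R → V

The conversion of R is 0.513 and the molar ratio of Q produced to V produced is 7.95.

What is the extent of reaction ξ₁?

Conversion of R: R consumed = 0.513 × 453 = 232.4 kmol = 2ξ₁ + 2ξ₂.
Selectivity: 1ξ₁ / (1ξ₂) = 7.95 → ξ₁ = 7.95 ξ₂.
Substitute: (2·7.95 + 2) ξ₂ = 232.4 → ξ₂ = 12.98 kmol, ξ₁ = 103.2 kmol.
Outlet amounts (n = n₀ + Σ ν·ξ):
  R: 453 − 2(103.2) − 2(12.98) = 220.6
  Q: 0 + 1(103.2) = 103.2
  V: 0 + 1(12.98) = 12.98

ξ₁ = 103 kmol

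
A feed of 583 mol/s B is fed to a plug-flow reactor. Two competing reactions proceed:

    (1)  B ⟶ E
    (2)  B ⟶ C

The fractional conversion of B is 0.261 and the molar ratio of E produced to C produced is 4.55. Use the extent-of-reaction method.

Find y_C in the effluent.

0.047

Conversion of B: B consumed = 0.261 × 583 = 152.2 mol/s = 1ξ₁ + 1ξ₂.
Selectivity: 1ξ₁ / (1ξ₂) = 4.55 → ξ₁ = 4.55 ξ₂.
Substitute: (1·4.55 + 1) ξ₂ = 152.2 → ξ₂ = 27.42 mol/s, ξ₁ = 124.7 mol/s.
Outlet amounts (n = n₀ + Σ ν·ξ):
  B: 583 − 1(124.7) − 1(27.42) = 430.8
  E: 0 + 1(124.7) = 124.7
  C: 0 + 1(27.42) = 27.42
Total out = 583 mol/s; y_C = 27.42 / 583 = 0.04703.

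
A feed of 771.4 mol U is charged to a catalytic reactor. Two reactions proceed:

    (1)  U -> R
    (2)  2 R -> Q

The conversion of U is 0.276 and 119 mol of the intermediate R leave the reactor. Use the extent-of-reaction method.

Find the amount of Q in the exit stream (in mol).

47 mol

Conversion of U: U consumed = 1ξ₁ = 0.276 × 771.4 → ξ₁ = 212.9 mol.
R balance: n_R = 0 + 1ξ₁ − 2ξ₂ = 119 → ξ₂ = (1·212.9 − 119)/2 = 46.95 mol.
Outlet amounts (n = n₀ + Σ ν·ξ):
  U: 771.4 − 1(212.9) = 558.5
  R: 0 + 1(212.9) − 2(46.95) = 119
  Q: 0 + 1(46.95) = 46.95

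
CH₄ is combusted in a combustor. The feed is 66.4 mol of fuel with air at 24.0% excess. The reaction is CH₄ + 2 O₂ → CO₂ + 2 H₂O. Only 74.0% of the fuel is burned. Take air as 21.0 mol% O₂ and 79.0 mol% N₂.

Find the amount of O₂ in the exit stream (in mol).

Stoichiometric O₂ = 2 × 66.4 = 132.8 mol; O₂ fed = 132.8 × 1.240 = 164.7 mol.
N₂ fed = 164.7 × 79/21 = 619.5 mol.
Fuel reacted = 0.74 × 66.4 → ξ = 49.14 mol.
Outlet (n = n₀ + ν ξ):
  CH₄: 66.4 − 1(49.14) = 17.26
  O₂: 164.7 − 2(49.14) = 66.4
  N₂: 619.5 (inert)
  CO₂: 0 + 1(49.14) = 49.14
  H₂O: 0 + 2(49.14) = 98.27

66.4 mol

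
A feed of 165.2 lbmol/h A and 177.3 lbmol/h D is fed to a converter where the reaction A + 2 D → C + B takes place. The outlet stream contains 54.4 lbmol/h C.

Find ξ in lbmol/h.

ξ = 54.4 lbmol/h

For C: n = n₀ + 1ξ → 54.4 = 0 + 1ξ, giving ξ = 54.4 lbmol/h.
Outlet amounts (n = n₀ + ν ξ):
  A: 165.2 − 1(54.4) = 110.8
  D: 177.3 − 2(54.4) = 68.5
  C: 0 + 1(54.4) = 54.4
  B: 0 + 1(54.4) = 54.4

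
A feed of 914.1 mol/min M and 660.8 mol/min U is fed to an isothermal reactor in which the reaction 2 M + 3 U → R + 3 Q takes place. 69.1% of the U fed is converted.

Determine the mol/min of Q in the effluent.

457 mol/min

U reacted = 0.691 × 660.8 = 456.6 mol/min; ν_U = −3, so ξ = 456.6/3 = 152.2 mol/min.
Outlet amounts (n = n₀ + ν ξ):
  M: 914.1 − 2(152.2) = 609.7
  U: 660.8 − 3(152.2) = 204.2
  R: 0 + 1(152.2) = 152.2
  Q: 0 + 3(152.2) = 456.6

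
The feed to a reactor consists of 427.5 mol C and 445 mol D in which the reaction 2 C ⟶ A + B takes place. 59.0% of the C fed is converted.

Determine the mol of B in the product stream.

C reacted = 0.59 × 427.5 = 252.2 mol; ν_C = −2, so ξ = 252.2/2 = 126.1 mol.
Outlet amounts (n = n₀ + ν ξ):
  C: 427.5 − 2(126.1) = 175.3
  A: 0 + 1(126.1) = 126.1
  B: 0 + 1(126.1) = 126.1
  D: 445 (inert)

126 mol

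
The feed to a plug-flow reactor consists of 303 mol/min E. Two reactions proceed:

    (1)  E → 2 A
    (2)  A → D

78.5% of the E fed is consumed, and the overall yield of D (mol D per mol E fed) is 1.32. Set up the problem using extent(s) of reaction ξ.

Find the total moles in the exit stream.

541 mol/min

Conversion of E: E consumed = 1ξ₁ = 0.785 × 303 → ξ₁ = 237.9 mol/min.
Yield of D: 1ξ₂ / 303 = 1.32 → ξ₂ = 400 mol/min.
Outlet amounts (n = n₀ + Σ ν·ξ):
  E: 303 − 1(237.9) = 65.14
  A: 0 + 2(237.9) − 1(400) = 75.75
  D: 0 + 1(400) = 400
Total out = 65.14 + 75.75 + 400 = 540.9 mol/min.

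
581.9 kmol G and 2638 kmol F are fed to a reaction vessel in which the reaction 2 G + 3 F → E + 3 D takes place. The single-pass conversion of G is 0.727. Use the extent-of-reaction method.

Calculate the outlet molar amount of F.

2000 kmol

G reacted = 0.727 × 581.9 = 423 kmol; ν_G = −2, so ξ = 423/2 = 211.5 kmol.
Outlet amounts (n = n₀ + ν ξ):
  G: 581.9 − 2(211.5) = 158.9
  F: 2638 − 3(211.5) = 2003
  E: 0 + 1(211.5) = 211.5
  D: 0 + 3(211.5) = 634.6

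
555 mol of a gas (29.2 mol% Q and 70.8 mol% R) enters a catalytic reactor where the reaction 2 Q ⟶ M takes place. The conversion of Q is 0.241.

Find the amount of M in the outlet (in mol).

19.5 mol

Q reacted = 0.241 × 162.1 = 39.06 mol; ν_Q = −2, so ξ = 39.06/2 = 19.53 mol.
Outlet amounts (n = n₀ + ν ξ):
  Q: 162.1 − 2(19.53) = 123
  M: 0 + 1(19.53) = 19.53
  R: 392.9 (inert)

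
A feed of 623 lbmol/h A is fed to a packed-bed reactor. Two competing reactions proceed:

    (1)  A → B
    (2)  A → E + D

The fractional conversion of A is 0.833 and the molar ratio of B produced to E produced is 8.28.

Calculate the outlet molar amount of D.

55.9 lbmol/h

Conversion of A: A consumed = 0.833 × 623 = 519 lbmol/h = 1ξ₁ + 1ξ₂.
Selectivity: 1ξ₁ / (1ξ₂) = 8.28 → ξ₁ = 8.28 ξ₂.
Substitute: (1·8.28 + 1) ξ₂ = 519 → ξ₂ = 55.92 lbmol/h, ξ₁ = 463 lbmol/h.
Outlet amounts (n = n₀ + Σ ν·ξ):
  A: 623 − 1(463) − 1(55.92) = 104
  B: 0 + 1(463) = 463
  E: 0 + 1(55.92) = 55.92
  D: 0 + 1(55.92) = 55.92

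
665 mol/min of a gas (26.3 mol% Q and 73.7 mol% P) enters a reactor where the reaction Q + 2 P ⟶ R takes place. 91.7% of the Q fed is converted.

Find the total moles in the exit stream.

344 mol/min

Q reacted = 0.917 × 174.9 = 160.4 mol/min; ν_Q = −1, so ξ = 160.4/1 = 160.4 mol/min.
Outlet amounts (n = n₀ + ν ξ):
  Q: 174.9 − 1(160.4) = 14.52
  P: 490.1 − 2(160.4) = 169.3
  R: 0 + 1(160.4) = 160.4
Total out = 14.52 + 169.3 + 160.4 = 344.2 mol/min.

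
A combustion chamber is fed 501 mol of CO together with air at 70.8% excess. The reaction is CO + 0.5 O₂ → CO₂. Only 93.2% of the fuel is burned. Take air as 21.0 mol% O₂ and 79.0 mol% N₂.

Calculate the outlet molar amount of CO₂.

Stoichiometric O₂ = 0.5 × 501 = 250.5 mol; O₂ fed = 250.5 × 1.708 = 427.9 mol.
N₂ fed = 427.9 × 79/21 = 1610 mol.
Fuel reacted = 0.932 × 501 → ξ = 466.9 mol.
Outlet (n = n₀ + ν ξ):
  CO: 501 − 1(466.9) = 34.07
  O₂: 427.9 − 0.5(466.9) = 194.4
  N₂: 1610 (inert)
  CO₂: 0 + 1(466.9) = 466.9

467 mol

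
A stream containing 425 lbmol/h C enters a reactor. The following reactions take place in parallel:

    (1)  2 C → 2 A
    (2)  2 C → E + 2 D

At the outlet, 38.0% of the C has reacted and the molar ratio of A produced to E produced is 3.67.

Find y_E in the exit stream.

Conversion of C: C consumed = 0.38 × 425 = 161.5 lbmol/h = 2ξ₁ + 2ξ₂.
Selectivity: 2ξ₁ / (1ξ₂) = 3.67 → ξ₁ = 1.835 ξ₂.
Substitute: (2·1.835 + 2) ξ₂ = 161.5 → ξ₂ = 28.48 lbmol/h, ξ₁ = 52.27 lbmol/h.
Outlet amounts (n = n₀ + Σ ν·ξ):
  C: 425 − 2(52.27) − 2(28.48) = 263.5
  A: 0 + 2(52.27) = 104.5
  E: 0 + 1(28.48) = 28.48
  D: 0 + 2(28.48) = 56.97
Total out = 453.5 lbmol/h; y_E = 28.48 / 453.5 = 0.06281.

0.0628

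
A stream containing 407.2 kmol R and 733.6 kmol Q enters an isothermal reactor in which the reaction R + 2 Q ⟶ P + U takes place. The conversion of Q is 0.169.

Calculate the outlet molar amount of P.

62 kmol

Q reacted = 0.169 × 733.6 = 124 kmol; ν_Q = −2, so ξ = 124/2 = 61.99 kmol.
Outlet amounts (n = n₀ + ν ξ):
  R: 407.2 − 1(61.99) = 345.2
  Q: 733.6 − 2(61.99) = 609.6
  P: 0 + 1(61.99) = 61.99
  U: 0 + 1(61.99) = 61.99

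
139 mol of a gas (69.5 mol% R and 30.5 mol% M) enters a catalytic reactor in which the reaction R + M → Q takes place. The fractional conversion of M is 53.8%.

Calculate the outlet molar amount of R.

M reacted = 0.538 × 42.4 = 22.81 mol; ν_M = −1, so ξ = 22.81/1 = 22.81 mol.
Outlet amounts (n = n₀ + ν ξ):
  R: 96.61 − 1(22.81) = 73.8
  M: 42.4 − 1(22.81) = 19.59
  Q: 0 + 1(22.81) = 22.81

73.8 mol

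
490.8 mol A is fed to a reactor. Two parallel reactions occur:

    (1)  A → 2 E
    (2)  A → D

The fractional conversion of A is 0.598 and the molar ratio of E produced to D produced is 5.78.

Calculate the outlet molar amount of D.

Conversion of A: A consumed = 0.598 × 490.8 = 293.5 mol = 1ξ₁ + 1ξ₂.
Selectivity: 2ξ₁ / (1ξ₂) = 5.78 → ξ₁ = 2.89 ξ₂.
Substitute: (1·2.89 + 1) ξ₂ = 293.5 → ξ₂ = 75.45 mol, ξ₁ = 218 mol.
Outlet amounts (n = n₀ + Σ ν·ξ):
  A: 490.8 − 1(218) − 1(75.45) = 197.3
  E: 0 + 2(218) = 436.1
  D: 0 + 1(75.45) = 75.45

75.4 mol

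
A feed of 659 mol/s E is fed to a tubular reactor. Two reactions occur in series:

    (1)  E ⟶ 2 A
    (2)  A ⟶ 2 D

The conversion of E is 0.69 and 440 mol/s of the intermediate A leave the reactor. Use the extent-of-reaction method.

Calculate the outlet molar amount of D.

Conversion of E: E consumed = 1ξ₁ = 0.69 × 659 → ξ₁ = 454.7 mol/s.
A balance: n_A = 0 + 2ξ₁ − 1ξ₂ = 440 → ξ₂ = (2·454.7 − 440)/1 = 469.4 mol/s.
Outlet amounts (n = n₀ + Σ ν·ξ):
  E: 659 − 1(454.7) = 204.3
  A: 0 + 2(454.7) − 1(469.4) = 440
  D: 0 + 2(469.4) = 938.8

939 mol/s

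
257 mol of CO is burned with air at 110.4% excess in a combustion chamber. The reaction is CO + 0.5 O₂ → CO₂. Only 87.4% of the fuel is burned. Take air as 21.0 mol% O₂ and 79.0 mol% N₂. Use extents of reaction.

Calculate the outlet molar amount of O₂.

Stoichiometric O₂ = 0.5 × 257 = 128.5 mol; O₂ fed = 128.5 × 2.104 = 270.4 mol.
N₂ fed = 270.4 × 79/21 = 1017 mol.
Fuel reacted = 0.874 × 257 → ξ = 224.6 mol.
Outlet (n = n₀ + ν ξ):
  CO: 257 − 1(224.6) = 32.38
  O₂: 270.4 − 0.5(224.6) = 158.1
  N₂: 1017 (inert)
  CO₂: 0 + 1(224.6) = 224.6

158 mol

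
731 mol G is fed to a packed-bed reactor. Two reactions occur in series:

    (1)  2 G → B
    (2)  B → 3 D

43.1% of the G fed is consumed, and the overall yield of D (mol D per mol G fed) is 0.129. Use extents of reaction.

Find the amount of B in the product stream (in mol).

126 mol

Conversion of G: G consumed = 2ξ₁ = 0.431 × 731 → ξ₁ = 157.5 mol.
Yield of D: 3ξ₂ / 731 = 0.129 → ξ₂ = 31.43 mol.
Outlet amounts (n = n₀ + Σ ν·ξ):
  G: 731 − 2(157.5) = 415.9
  B: 0 + 1(157.5) − 1(31.43) = 126.1
  D: 0 + 3(31.43) = 94.3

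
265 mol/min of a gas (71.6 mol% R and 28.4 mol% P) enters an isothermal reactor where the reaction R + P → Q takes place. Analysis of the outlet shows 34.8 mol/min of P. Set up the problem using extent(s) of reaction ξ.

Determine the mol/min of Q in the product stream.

For P: n = n₀ − 1ξ → 34.8 = 75.26 − 1ξ, giving ξ = 40.46 mol/min.
Outlet amounts (n = n₀ + ν ξ):
  R: 189.7 − 1(40.46) = 149.3
  P: 75.26 − 1(40.46) = 34.8
  Q: 0 + 1(40.46) = 40.46

40.5 mol/min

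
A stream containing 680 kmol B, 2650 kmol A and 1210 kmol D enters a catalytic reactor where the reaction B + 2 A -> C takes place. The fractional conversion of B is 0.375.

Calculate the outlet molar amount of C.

255 kmol

B reacted = 0.375 × 680 = 255 kmol; ν_B = −1, so ξ = 255/1 = 255 kmol.
Outlet amounts (n = n₀ + ν ξ):
  B: 680 − 1(255) = 425
  A: 2650 − 2(255) = 2140
  C: 0 + 1(255) = 255
  D: 1210 (inert)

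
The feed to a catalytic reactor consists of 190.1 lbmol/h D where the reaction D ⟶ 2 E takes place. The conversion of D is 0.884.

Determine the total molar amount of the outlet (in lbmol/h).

D reacted = 0.884 × 190.1 = 168 lbmol/h; ν_D = −1, so ξ = 168/1 = 168 lbmol/h.
Outlet amounts (n = n₀ + ν ξ):
  D: 190.1 − 1(168) = 22.05
  E: 0 + 2(168) = 336.1
Total out = 22.05 + 336.1 = 358.1 lbmol/h.

358 lbmol/h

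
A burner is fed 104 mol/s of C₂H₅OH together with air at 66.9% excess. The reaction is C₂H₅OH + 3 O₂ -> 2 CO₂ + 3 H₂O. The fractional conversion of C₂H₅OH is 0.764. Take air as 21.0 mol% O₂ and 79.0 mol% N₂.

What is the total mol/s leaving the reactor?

2660 mol/s

Stoichiometric O₂ = 3 × 104 = 312 mol/s; O₂ fed = 312 × 1.669 = 520.7 mol/s.
N₂ fed = 520.7 × 79/21 = 1959 mol/s.
Fuel reacted = 0.764 × 104 → ξ = 79.46 mol/s.
Outlet (n = n₀ + ν ξ):
  C₂H₅OH: 104 − 1(79.46) = 24.54
  O₂: 520.7 − 3(79.46) = 282.4
  N₂: 1959 (inert)
  CO₂: 0 + 2(79.46) = 158.9
  H₂O: 0 + 3(79.46) = 238.4
Total out = 24.54 + 282.4 + 1959 + 158.9 + 238.4 = 2663 mol/s.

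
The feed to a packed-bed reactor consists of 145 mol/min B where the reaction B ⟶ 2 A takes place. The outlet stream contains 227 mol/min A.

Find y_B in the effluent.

0.122

For A: n = n₀ + 2ξ → 227 = 0 + 2ξ, giving ξ = 113.5 mol/min.
Outlet amounts (n = n₀ + ν ξ):
  B: 145 − 1(113.5) = 31.5
  A: 0 + 2(113.5) = 227
Total out = 258.5 mol/min; y_B = 31.5 / 258.5 = 0.1219.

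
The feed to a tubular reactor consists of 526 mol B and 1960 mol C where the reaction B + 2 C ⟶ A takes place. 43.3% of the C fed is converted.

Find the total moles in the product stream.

C reacted = 0.433 × 1960 = 848.7 mol; ν_C = −2, so ξ = 848.7/2 = 424.3 mol.
Outlet amounts (n = n₀ + ν ξ):
  B: 526 − 1(424.3) = 101.7
  C: 1960 − 2(424.3) = 1111
  A: 0 + 1(424.3) = 424.3
Total out = 101.7 + 1111 + 424.3 = 1637 mol.

1640 mol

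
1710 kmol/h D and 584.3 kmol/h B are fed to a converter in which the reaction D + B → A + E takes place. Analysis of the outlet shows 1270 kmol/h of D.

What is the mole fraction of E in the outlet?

0.192

For D: n = n₀ − 1ξ → 1270 = 1710 − 1ξ, giving ξ = 440 kmol/h.
Outlet amounts (n = n₀ + ν ξ):
  D: 1710 − 1(440) = 1270
  B: 584.3 − 1(440) = 144.3
  A: 0 + 1(440) = 440
  E: 0 + 1(440) = 440
Total out = 2294 kmol/h; y_E = 440 / 2294 = 0.1918.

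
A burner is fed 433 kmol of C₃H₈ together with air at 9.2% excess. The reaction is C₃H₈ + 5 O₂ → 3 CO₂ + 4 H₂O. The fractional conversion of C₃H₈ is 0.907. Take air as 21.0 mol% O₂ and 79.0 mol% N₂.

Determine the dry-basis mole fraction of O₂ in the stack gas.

0.0381

Stoichiometric O₂ = 5 × 433 = 2165 kmol; O₂ fed = 2165 × 1.092 = 2364 kmol.
N₂ fed = 2364 × 79/21 = 8894 kmol.
Fuel reacted = 0.907 × 433 → ξ = 392.7 kmol.
Outlet (n = n₀ + ν ξ):
  C₃H₈: 433 − 1(392.7) = 40.27
  O₂: 2364 − 5(392.7) = 400.5
  N₂: 8894 (inert)
  CO₂: 0 + 3(392.7) = 1178
  H₂O: 0 + 4(392.7) = 1571
Dry total = 10510 kmol; y_O₂ (dry) = 400.5 / 10510 = 0.0381.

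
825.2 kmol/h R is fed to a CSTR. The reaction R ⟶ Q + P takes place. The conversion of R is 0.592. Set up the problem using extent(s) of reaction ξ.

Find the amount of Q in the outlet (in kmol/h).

R reacted = 0.592 × 825.2 = 488.5 kmol/h; ν_R = −1, so ξ = 488.5/1 = 488.5 kmol/h.
Outlet amounts (n = n₀ + ν ξ):
  R: 825.2 − 1(488.5) = 336.7
  Q: 0 + 1(488.5) = 488.5
  P: 0 + 1(488.5) = 488.5

489 kmol/h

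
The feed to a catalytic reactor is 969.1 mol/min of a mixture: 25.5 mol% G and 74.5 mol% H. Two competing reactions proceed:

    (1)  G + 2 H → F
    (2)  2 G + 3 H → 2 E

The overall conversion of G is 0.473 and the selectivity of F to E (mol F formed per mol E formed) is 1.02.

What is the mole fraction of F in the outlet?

Conversion of G: G consumed = 0.473 × 247.1 = 116.9 mol/min = 1ξ₁ + 2ξ₂.
Selectivity: 1ξ₁ / (2ξ₂) = 1.02 → ξ₁ = 2.04 ξ₂.
Substitute: (1·2.04 + 2) ξ₂ = 116.9 → ξ₂ = 28.93 mol/min, ξ₁ = 59.02 mol/min.
Outlet amounts (n = n₀ + Σ ν·ξ):
  G: 247.1 − 1(59.02) − 2(28.93) = 130.2
  H: 722 − 2(59.02) − 3(28.93) = 517.1
  F: 0 + 1(59.02) = 59.02
  E: 0 + 2(28.93) = 57.87
Total out = 764.3 mol/min; y_F = 59.02 / 764.3 = 0.07723.

0.0772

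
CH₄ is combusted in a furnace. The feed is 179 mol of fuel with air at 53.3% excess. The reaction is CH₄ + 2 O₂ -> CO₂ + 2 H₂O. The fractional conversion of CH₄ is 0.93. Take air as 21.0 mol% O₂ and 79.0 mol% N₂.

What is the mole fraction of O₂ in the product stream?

Stoichiometric O₂ = 2 × 179 = 358 mol; O₂ fed = 358 × 1.533 = 548.8 mol.
N₂ fed = 548.8 × 79/21 = 2065 mol.
Fuel reacted = 0.93 × 179 → ξ = 166.5 mol.
Outlet (n = n₀ + ν ξ):
  CH₄: 179 − 1(166.5) = 12.53
  O₂: 548.8 − 2(166.5) = 215.9
  N₂: 2065 (inert)
  CO₂: 0 + 1(166.5) = 166.5
  H₂O: 0 + 2(166.5) = 332.9
Total out = 2792 mol; y_O₂ = 215.9 / 2792 = 0.07731.

0.0773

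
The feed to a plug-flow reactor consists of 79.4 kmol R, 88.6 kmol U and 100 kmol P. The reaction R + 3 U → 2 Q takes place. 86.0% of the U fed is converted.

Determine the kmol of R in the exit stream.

54 kmol

U reacted = 0.86 × 88.6 = 76.2 kmol; ν_U = −3, so ξ = 76.2/3 = 25.4 kmol.
Outlet amounts (n = n₀ + ν ξ):
  R: 79.4 − 1(25.4) = 54
  U: 88.6 − 3(25.4) = 12.4
  Q: 0 + 2(25.4) = 50.8
  P: 100 (inert)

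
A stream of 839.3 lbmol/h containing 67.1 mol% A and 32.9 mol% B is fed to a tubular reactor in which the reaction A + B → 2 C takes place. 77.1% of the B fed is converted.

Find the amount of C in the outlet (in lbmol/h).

B reacted = 0.771 × 276.1 = 212.9 lbmol/h; ν_B = −1, so ξ = 212.9/1 = 212.9 lbmol/h.
Outlet amounts (n = n₀ + ν ξ):
  A: 563.2 − 1(212.9) = 350.3
  B: 276.1 − 1(212.9) = 63.23
  C: 0 + 2(212.9) = 425.8

426 lbmol/h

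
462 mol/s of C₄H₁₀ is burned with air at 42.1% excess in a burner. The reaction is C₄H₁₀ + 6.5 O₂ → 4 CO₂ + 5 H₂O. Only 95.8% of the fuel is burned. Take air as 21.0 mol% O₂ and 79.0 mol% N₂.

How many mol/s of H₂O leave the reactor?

Stoichiometric O₂ = 6.5 × 462 = 3003 mol/s; O₂ fed = 3003 × 1.421 = 4267 mol/s.
N₂ fed = 4267 × 79/21 = 16050 mol/s.
Fuel reacted = 0.958 × 462 → ξ = 442.6 mol/s.
Outlet (n = n₀ + ν ξ):
  C₄H₁₀: 462 − 1(442.6) = 19.4
  O₂: 4267 − 6.5(442.6) = 1390
  N₂: 16050 (inert)
  CO₂: 0 + 4(442.6) = 1770
  H₂O: 0 + 5(442.6) = 2213

2210 mol/s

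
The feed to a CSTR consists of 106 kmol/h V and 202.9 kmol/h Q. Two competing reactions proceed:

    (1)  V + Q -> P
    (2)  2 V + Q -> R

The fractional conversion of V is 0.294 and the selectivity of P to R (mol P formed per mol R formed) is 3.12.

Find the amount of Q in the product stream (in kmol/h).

Conversion of V: V consumed = 0.294 × 106 = 31.16 kmol/h = 1ξ₁ + 2ξ₂.
Selectivity: 1ξ₁ / (1ξ₂) = 3.12 → ξ₁ = 3.12 ξ₂.
Substitute: (1·3.12 + 2) ξ₂ = 31.16 → ξ₂ = 6.087 kmol/h, ξ₁ = 18.99 kmol/h.
Outlet amounts (n = n₀ + Σ ν·ξ):
  V: 106 − 1(18.99) − 2(6.087) = 74.84
  Q: 202.9 − 1(18.99) − 1(6.087) = 177.8
  P: 0 + 1(18.99) = 18.99
  R: 0 + 1(6.087) = 6.087

178 kmol/h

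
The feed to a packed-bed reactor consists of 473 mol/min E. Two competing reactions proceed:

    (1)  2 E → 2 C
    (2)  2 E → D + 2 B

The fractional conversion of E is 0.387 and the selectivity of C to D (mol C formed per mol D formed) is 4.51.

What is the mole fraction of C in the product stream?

Conversion of E: E consumed = 0.387 × 473 = 183.1 mol/min = 2ξ₁ + 2ξ₂.
Selectivity: 2ξ₁ / (1ξ₂) = 4.51 → ξ₁ = 2.255 ξ₂.
Substitute: (2·2.255 + 2) ξ₂ = 183.1 → ξ₂ = 28.12 mol/min, ξ₁ = 63.41 mol/min.
Outlet amounts (n = n₀ + Σ ν·ξ):
  E: 473 − 2(63.41) − 2(28.12) = 289.9
  C: 0 + 2(63.41) = 126.8
  D: 0 + 1(28.12) = 28.12
  B: 0 + 2(28.12) = 56.24
Total out = 501.1 mol/min; y_C = 126.8 / 501.1 = 0.2531.

0.253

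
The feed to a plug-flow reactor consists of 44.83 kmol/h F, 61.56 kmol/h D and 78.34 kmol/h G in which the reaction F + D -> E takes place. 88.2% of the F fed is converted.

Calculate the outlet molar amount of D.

22 kmol/h

F reacted = 0.882 × 44.83 = 39.54 kmol/h; ν_F = −1, so ξ = 39.54/1 = 39.54 kmol/h.
Outlet amounts (n = n₀ + ν ξ):
  F: 44.83 − 1(39.54) = 5.29
  D: 61.56 − 1(39.54) = 22.02
  E: 0 + 1(39.54) = 39.54
  G: 78.34 (inert)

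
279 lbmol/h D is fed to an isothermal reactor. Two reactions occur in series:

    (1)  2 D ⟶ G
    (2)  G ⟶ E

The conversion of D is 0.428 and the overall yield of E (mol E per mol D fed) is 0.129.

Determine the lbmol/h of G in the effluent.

Conversion of D: D consumed = 2ξ₁ = 0.428 × 279 → ξ₁ = 59.71 lbmol/h.
Yield of E: 1ξ₂ / 279 = 0.129 → ξ₂ = 35.99 lbmol/h.
Outlet amounts (n = n₀ + Σ ν·ξ):
  D: 279 − 2(59.71) = 159.6
  G: 0 + 1(59.71) − 1(35.99) = 23.71
  E: 0 + 1(35.99) = 35.99

23.7 lbmol/h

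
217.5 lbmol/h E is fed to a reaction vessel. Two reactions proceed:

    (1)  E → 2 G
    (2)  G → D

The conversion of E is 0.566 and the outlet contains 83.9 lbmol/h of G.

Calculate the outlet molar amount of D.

Conversion of E: E consumed = 1ξ₁ = 0.566 × 217.5 → ξ₁ = 123.1 lbmol/h.
G balance: n_G = 0 + 2ξ₁ − 1ξ₂ = 83.9 → ξ₂ = (2·123.1 − 83.9)/1 = 162.3 lbmol/h.
Outlet amounts (n = n₀ + Σ ν·ξ):
  E: 217.5 − 1(123.1) = 94.4
  G: 0 + 2(123.1) − 1(162.3) = 83.9
  D: 0 + 1(162.3) = 162.3

162 lbmol/h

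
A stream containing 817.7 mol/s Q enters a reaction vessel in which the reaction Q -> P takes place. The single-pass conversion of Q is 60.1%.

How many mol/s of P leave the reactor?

491 mol/s

Q reacted = 0.601 × 817.7 = 491.4 mol/s; ν_Q = −1, so ξ = 491.4/1 = 491.4 mol/s.
Outlet amounts (n = n₀ + ν ξ):
  Q: 817.7 − 1(491.4) = 326.3
  P: 0 + 1(491.4) = 491.4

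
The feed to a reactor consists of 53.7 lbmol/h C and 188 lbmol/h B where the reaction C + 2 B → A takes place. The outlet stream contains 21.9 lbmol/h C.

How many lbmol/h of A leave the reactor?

For C: n = n₀ − 1ξ → 21.9 = 53.7 − 1ξ, giving ξ = 31.8 lbmol/h.
Outlet amounts (n = n₀ + ν ξ):
  C: 53.7 − 1(31.8) = 21.9
  B: 188 − 2(31.8) = 124.4
  A: 0 + 1(31.8) = 31.8

31.8 lbmol/h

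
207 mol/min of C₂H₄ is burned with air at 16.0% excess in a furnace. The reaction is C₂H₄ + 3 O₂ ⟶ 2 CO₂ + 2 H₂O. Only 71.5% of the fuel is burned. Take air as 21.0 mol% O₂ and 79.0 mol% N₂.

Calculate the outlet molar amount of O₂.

276 mol/min

Stoichiometric O₂ = 3 × 207 = 621 mol/min; O₂ fed = 621 × 1.160 = 720.4 mol/min.
N₂ fed = 720.4 × 79/21 = 2710 mol/min.
Fuel reacted = 0.715 × 207 → ξ = 148 mol/min.
Outlet (n = n₀ + ν ξ):
  C₂H₄: 207 − 1(148) = 59
  O₂: 720.4 − 3(148) = 276.3
  N₂: 2710 (inert)
  CO₂: 0 + 2(148) = 296
  H₂O: 0 + 2(148) = 296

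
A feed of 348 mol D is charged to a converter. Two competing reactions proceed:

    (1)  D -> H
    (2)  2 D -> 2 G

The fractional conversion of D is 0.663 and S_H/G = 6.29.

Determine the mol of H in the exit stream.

Conversion of D: D consumed = 0.663 × 348 = 230.7 mol = 1ξ₁ + 2ξ₂.
Selectivity: 1ξ₁ / (2ξ₂) = 6.29 → ξ₁ = 12.58 ξ₂.
Substitute: (1·12.58 + 2) ξ₂ = 230.7 → ξ₂ = 15.82 mol, ξ₁ = 199.1 mol.
Outlet amounts (n = n₀ + Σ ν·ξ):
  D: 348 − 1(199.1) − 2(15.82) = 117.3
  H: 0 + 1(199.1) = 199.1
  G: 0 + 2(15.82) = 31.65

199 mol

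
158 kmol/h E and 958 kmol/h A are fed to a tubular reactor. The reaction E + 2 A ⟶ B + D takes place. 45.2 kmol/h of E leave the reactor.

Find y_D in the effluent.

For E: n = n₀ − 1ξ → 45.2 = 158 − 1ξ, giving ξ = 112.8 kmol/h.
Outlet amounts (n = n₀ + ν ξ):
  E: 158 − 1(112.8) = 45.2
  A: 958 − 2(112.8) = 732.4
  B: 0 + 1(112.8) = 112.8
  D: 0 + 1(112.8) = 112.8
Total out = 1003 kmol/h; y_D = 112.8 / 1003 = 0.1124.

0.112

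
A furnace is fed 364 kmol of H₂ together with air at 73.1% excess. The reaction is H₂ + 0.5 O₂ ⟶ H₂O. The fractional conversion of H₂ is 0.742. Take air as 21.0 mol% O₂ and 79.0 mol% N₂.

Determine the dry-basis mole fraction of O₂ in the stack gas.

0.123

Stoichiometric O₂ = 0.5 × 364 = 182 kmol; O₂ fed = 182 × 1.731 = 315 kmol.
N₂ fed = 315 × 79/21 = 1185 kmol.
Fuel reacted = 0.742 × 364 → ξ = 270.1 kmol.
Outlet (n = n₀ + ν ξ):
  H₂: 364 − 1(270.1) = 93.91
  O₂: 315 − 0.5(270.1) = 180
  N₂: 1185 (inert)
  H₂O: 0 + 1(270.1) = 270.1
Dry total = 1459 kmol; y_O₂ (dry) = 180 / 1459 = 0.1234.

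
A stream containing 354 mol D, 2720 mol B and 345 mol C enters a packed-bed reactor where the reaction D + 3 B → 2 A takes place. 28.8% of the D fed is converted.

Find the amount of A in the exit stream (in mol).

204 mol

D reacted = 0.288 × 354 = 102 mol; ν_D = −1, so ξ = 102/1 = 102 mol.
Outlet amounts (n = n₀ + ν ξ):
  D: 354 − 1(102) = 252
  B: 2720 − 3(102) = 2414
  A: 0 + 2(102) = 203.9
  C: 345 (inert)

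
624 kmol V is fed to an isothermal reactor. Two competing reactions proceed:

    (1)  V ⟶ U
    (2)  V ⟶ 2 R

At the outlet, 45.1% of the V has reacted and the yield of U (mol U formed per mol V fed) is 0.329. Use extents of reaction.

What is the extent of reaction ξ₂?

ξ₂ = 76.1 kmol

Yield of U: 1ξ₁ / 624 = 0.329 → ξ₁ = 205.3 kmol.
Conversion of V: 1ξ₁ + 1ξ₂ = 0.451 × 624 = 281.4 → ξ₂ = 76.13 kmol.
Outlet amounts (n = n₀ + Σ ν·ξ):
  V: 624 − 1(205.3) − 1(76.13) = 342.6
  U: 0 + 1(205.3) = 205.3
  R: 0 + 2(76.13) = 152.3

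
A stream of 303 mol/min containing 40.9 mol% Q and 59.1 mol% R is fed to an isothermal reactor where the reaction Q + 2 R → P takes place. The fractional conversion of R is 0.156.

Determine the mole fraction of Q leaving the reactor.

0.4

R reacted = 0.156 × 179.1 = 27.94 mol/min; ν_R = −2, so ξ = 27.94/2 = 13.97 mol/min.
Outlet amounts (n = n₀ + ν ξ):
  Q: 123.9 − 1(13.97) = 110
  R: 179.1 − 2(13.97) = 151.1
  P: 0 + 1(13.97) = 13.97
Total out = 275.1 mol/min; y_Q = 110 / 275.1 = 0.3998.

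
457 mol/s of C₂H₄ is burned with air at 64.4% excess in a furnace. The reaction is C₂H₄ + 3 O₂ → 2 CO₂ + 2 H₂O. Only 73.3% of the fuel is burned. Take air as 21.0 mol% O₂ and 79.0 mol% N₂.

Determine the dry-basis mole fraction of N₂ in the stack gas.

Stoichiometric O₂ = 3 × 457 = 1371 mol/s; O₂ fed = 1371 × 1.644 = 2254 mol/s.
N₂ fed = 2254 × 79/21 = 8479 mol/s.
Fuel reacted = 0.733 × 457 → ξ = 335 mol/s.
Outlet (n = n₀ + ν ξ):
  C₂H₄: 457 − 1(335) = 122
  O₂: 2254 − 3(335) = 1249
  N₂: 8479 (inert)
  CO₂: 0 + 2(335) = 670
  H₂O: 0 + 2(335) = 670
Dry total = 10520 mol/s; y_N₂ (dry) = 8479 / 10520 = 0.806.

0.806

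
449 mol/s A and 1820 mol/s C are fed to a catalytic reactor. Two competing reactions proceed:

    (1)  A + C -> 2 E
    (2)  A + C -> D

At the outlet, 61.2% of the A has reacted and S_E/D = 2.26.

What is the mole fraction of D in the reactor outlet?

0.0603

Conversion of A: A consumed = 0.612 × 449 = 274.8 mol/s = 1ξ₁ + 1ξ₂.
Selectivity: 2ξ₁ / (1ξ₂) = 2.26 → ξ₁ = 1.13 ξ₂.
Substitute: (1·1.13 + 1) ξ₂ = 274.8 → ξ₂ = 129 mol/s, ξ₁ = 145.8 mol/s.
Outlet amounts (n = n₀ + Σ ν·ξ):
  A: 449 − 1(145.8) − 1(129) = 174.2
  C: 1820 − 1(145.8) − 1(129) = 1545
  E: 0 + 2(145.8) = 291.6
  D: 0 + 1(129) = 129
Total out = 2140 mol/s; y_D = 129 / 2140 = 0.06028.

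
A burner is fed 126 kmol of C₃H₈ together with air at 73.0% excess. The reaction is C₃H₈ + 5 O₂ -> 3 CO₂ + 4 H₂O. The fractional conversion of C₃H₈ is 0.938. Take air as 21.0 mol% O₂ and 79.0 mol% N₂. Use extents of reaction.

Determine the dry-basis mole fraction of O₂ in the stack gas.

Stoichiometric O₂ = 5 × 126 = 630 kmol; O₂ fed = 630 × 1.730 = 1090 kmol.
N₂ fed = 1090 × 79/21 = 4100 kmol.
Fuel reacted = 0.938 × 126 → ξ = 118.2 kmol.
Outlet (n = n₀ + ν ξ):
  C₃H₈: 126 − 1(118.2) = 7.812
  O₂: 1090 − 5(118.2) = 499
  N₂: 4100 (inert)
  CO₂: 0 + 3(118.2) = 354.6
  H₂O: 0 + 4(118.2) = 472.8
Dry total = 4961 kmol; y_O₂ (dry) = 499 / 4961 = 0.1006.

0.101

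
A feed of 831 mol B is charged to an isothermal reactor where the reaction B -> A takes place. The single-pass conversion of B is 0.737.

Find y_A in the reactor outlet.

B reacted = 0.737 × 831 = 612.4 mol; ν_B = −1, so ξ = 612.4/1 = 612.4 mol.
Outlet amounts (n = n₀ + ν ξ):
  B: 831 − 1(612.4) = 218.6
  A: 0 + 1(612.4) = 612.4
Total out = 831 mol; y_A = 612.4 / 831 = 0.737.

0.737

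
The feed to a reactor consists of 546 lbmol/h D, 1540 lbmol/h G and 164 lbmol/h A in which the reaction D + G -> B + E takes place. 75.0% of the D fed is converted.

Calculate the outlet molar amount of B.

D reacted = 0.75 × 546 = 409.5 lbmol/h; ν_D = −1, so ξ = 409.5/1 = 409.5 lbmol/h.
Outlet amounts (n = n₀ + ν ξ):
  D: 546 − 1(409.5) = 136.5
  G: 1540 − 1(409.5) = 1130
  B: 0 + 1(409.5) = 409.5
  E: 0 + 1(409.5) = 409.5
  A: 164 (inert)

410 lbmol/h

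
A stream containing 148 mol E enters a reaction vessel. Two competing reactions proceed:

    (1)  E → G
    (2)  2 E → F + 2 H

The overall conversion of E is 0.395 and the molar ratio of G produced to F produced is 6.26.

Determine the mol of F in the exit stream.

Conversion of E: E consumed = 0.395 × 148 = 58.46 mol = 1ξ₁ + 2ξ₂.
Selectivity: 1ξ₁ / (1ξ₂) = 6.26 → ξ₁ = 6.26 ξ₂.
Substitute: (1·6.26 + 2) ξ₂ = 58.46 → ξ₂ = 7.077 mol, ξ₁ = 44.31 mol.
Outlet amounts (n = n₀ + Σ ν·ξ):
  E: 148 − 1(44.31) − 2(7.077) = 89.54
  G: 0 + 1(44.31) = 44.31
  F: 0 + 1(7.077) = 7.077
  H: 0 + 2(7.077) = 14.15

7.08 mol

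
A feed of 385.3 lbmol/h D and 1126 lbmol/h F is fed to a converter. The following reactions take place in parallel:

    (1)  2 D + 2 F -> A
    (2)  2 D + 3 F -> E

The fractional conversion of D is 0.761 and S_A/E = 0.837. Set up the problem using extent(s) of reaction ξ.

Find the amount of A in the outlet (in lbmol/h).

66.8 lbmol/h

Conversion of D: D consumed = 0.761 × 385.3 = 293.2 lbmol/h = 2ξ₁ + 2ξ₂.
Selectivity: 1ξ₁ / (1ξ₂) = 0.837 → ξ₁ = 0.837 ξ₂.
Substitute: (2·0.837 + 2) ξ₂ = 293.2 → ξ₂ = 79.81 lbmol/h, ξ₁ = 66.8 lbmol/h.
Outlet amounts (n = n₀ + Σ ν·ξ):
  D: 385.3 − 2(66.8) − 2(79.81) = 92.09
  F: 1126 − 2(66.8) − 3(79.81) = 753
  A: 0 + 1(66.8) = 66.8
  E: 0 + 1(79.81) = 79.81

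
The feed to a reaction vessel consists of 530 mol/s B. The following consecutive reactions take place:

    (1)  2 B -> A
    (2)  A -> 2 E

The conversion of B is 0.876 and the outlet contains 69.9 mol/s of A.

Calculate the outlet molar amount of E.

324 mol/s

Conversion of B: B consumed = 2ξ₁ = 0.876 × 530 → ξ₁ = 232.1 mol/s.
A balance: n_A = 0 + 1ξ₁ − 1ξ₂ = 69.9 → ξ₂ = (1·232.1 − 69.9)/1 = 162.2 mol/s.
Outlet amounts (n = n₀ + Σ ν·ξ):
  B: 530 − 2(232.1) = 65.72
  A: 0 + 1(232.1) − 1(162.2) = 69.9
  E: 0 + 2(162.2) = 324.5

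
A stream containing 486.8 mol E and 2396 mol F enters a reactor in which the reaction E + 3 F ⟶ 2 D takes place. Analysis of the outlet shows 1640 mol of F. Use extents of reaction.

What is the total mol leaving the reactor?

2380 mol

For F: n = n₀ − 3ξ → 1640 = 2396 − 3ξ, giving ξ = 252 mol.
Outlet amounts (n = n₀ + ν ξ):
  E: 486.8 − 1(252) = 234.8
  F: 2396 − 3(252) = 1640
  D: 0 + 2(252) = 504
Total out = 234.8 + 1640 + 504 = 2379 mol.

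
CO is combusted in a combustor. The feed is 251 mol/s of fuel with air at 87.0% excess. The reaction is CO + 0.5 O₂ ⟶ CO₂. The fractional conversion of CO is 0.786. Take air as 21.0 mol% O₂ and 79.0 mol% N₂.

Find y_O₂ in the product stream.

0.107

Stoichiometric O₂ = 0.5 × 251 = 125.5 mol/s; O₂ fed = 125.5 × 1.870 = 234.7 mol/s.
N₂ fed = 234.7 × 79/21 = 882.9 mol/s.
Fuel reacted = 0.786 × 251 → ξ = 197.3 mol/s.
Outlet (n = n₀ + ν ξ):
  CO: 251 − 1(197.3) = 53.71
  O₂: 234.7 − 0.5(197.3) = 136
  N₂: 882.9 (inert)
  CO₂: 0 + 1(197.3) = 197.3
Total out = 1270 mol/s; y_O₂ = 136 / 1270 = 0.1071.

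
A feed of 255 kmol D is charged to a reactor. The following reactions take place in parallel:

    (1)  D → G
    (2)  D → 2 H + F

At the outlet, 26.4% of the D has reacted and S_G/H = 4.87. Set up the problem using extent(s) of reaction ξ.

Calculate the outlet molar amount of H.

Conversion of D: D consumed = 0.264 × 255 = 67.32 kmol = 1ξ₁ + 1ξ₂.
Selectivity: 1ξ₁ / (2ξ₂) = 4.87 → ξ₁ = 9.74 ξ₂.
Substitute: (1·9.74 + 1) ξ₂ = 67.32 → ξ₂ = 6.268 kmol, ξ₁ = 61.05 kmol.
Outlet amounts (n = n₀ + Σ ν·ξ):
  D: 255 − 1(61.05) − 1(6.268) = 187.7
  G: 0 + 1(61.05) = 61.05
  H: 0 + 2(6.268) = 12.54
  F: 0 + 1(6.268) = 6.268

12.5 kmol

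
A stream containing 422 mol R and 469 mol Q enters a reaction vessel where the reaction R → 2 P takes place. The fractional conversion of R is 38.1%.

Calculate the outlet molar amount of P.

322 mol

R reacted = 0.381 × 422 = 160.8 mol; ν_R = −1, so ξ = 160.8/1 = 160.8 mol.
Outlet amounts (n = n₀ + ν ξ):
  R: 422 − 1(160.8) = 261.2
  P: 0 + 2(160.8) = 321.6
  Q: 469 (inert)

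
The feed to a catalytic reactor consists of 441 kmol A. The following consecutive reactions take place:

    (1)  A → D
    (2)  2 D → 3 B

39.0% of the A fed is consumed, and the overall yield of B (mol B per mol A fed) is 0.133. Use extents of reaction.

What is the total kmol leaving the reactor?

461 kmol

Conversion of A: A consumed = 1ξ₁ = 0.39 × 441 → ξ₁ = 172 kmol.
Yield of B: 3ξ₂ / 441 = 0.133 → ξ₂ = 19.55 kmol.
Outlet amounts (n = n₀ + Σ ν·ξ):
  A: 441 − 1(172) = 269
  D: 0 + 1(172) − 2(19.55) = 132.9
  B: 0 + 3(19.55) = 58.65
Total out = 269 + 132.9 + 58.65 = 460.6 kmol.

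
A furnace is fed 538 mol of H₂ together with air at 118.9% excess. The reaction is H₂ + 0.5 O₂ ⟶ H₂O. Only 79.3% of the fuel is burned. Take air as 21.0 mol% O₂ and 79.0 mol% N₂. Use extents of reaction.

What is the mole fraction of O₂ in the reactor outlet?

0.12

Stoichiometric O₂ = 0.5 × 538 = 269 mol; O₂ fed = 269 × 2.189 = 588.8 mol.
N₂ fed = 588.8 × 79/21 = 2215 mol.
Fuel reacted = 0.793 × 538 → ξ = 426.6 mol.
Outlet (n = n₀ + ν ξ):
  H₂: 538 − 1(426.6) = 111.4
  O₂: 588.8 − 0.5(426.6) = 375.5
  N₂: 2215 (inert)
  H₂O: 0 + 1(426.6) = 426.6
Total out = 3129 mol; y_O₂ = 375.5 / 3129 = 0.12.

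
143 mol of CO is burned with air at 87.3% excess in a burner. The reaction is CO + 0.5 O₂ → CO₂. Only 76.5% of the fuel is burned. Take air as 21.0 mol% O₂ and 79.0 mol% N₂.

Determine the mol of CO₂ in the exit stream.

Stoichiometric O₂ = 0.5 × 143 = 71.5 mol; O₂ fed = 71.5 × 1.873 = 133.9 mol.
N₂ fed = 133.9 × 79/21 = 503.8 mol.
Fuel reacted = 0.765 × 143 → ξ = 109.4 mol.
Outlet (n = n₀ + ν ξ):
  CO: 143 − 1(109.4) = 33.61
  O₂: 133.9 − 0.5(109.4) = 79.22
  N₂: 503.8 (inert)
  CO₂: 0 + 1(109.4) = 109.4

109 mol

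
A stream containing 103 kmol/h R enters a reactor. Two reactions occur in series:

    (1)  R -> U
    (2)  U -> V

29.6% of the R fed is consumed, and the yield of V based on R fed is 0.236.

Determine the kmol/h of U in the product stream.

Conversion of R: R consumed = 1ξ₁ = 0.296 × 103 → ξ₁ = 30.49 kmol/h.
Yield of V: 1ξ₂ / 103 = 0.236 → ξ₂ = 24.31 kmol/h.
Outlet amounts (n = n₀ + Σ ν·ξ):
  R: 103 − 1(30.49) = 72.51
  U: 0 + 1(30.49) − 1(24.31) = 6.18
  V: 0 + 1(24.31) = 24.31

6.18 kmol/h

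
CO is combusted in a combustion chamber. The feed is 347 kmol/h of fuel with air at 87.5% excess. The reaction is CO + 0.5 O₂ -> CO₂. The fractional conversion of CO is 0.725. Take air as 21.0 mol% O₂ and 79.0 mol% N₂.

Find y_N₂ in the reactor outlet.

Stoichiometric O₂ = 0.5 × 347 = 173.5 kmol/h; O₂ fed = 173.5 × 1.875 = 325.3 kmol/h.
N₂ fed = 325.3 × 79/21 = 1224 kmol/h.
Fuel reacted = 0.725 × 347 → ξ = 251.6 kmol/h.
Outlet (n = n₀ + ν ξ):
  CO: 347 − 1(251.6) = 95.43
  O₂: 325.3 − 0.5(251.6) = 199.5
  N₂: 1224 (inert)
  CO₂: 0 + 1(251.6) = 251.6
Total out = 1770 kmol/h; y_N₂ = 1224 / 1770 = 0.6913.

0.691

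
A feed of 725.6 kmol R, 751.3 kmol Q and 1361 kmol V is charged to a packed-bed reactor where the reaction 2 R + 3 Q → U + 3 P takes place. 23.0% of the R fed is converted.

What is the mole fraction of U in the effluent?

0.0303

R reacted = 0.23 × 725.6 = 166.9 kmol; ν_R = −2, so ξ = 166.9/2 = 83.44 kmol.
Outlet amounts (n = n₀ + ν ξ):
  R: 725.6 − 2(83.44) = 558.7
  Q: 751.3 − 3(83.44) = 501
  U: 0 + 1(83.44) = 83.44
  P: 0 + 3(83.44) = 250.3
  V: 1361 (inert)
Total out = 2754 kmol; y_U = 83.44 / 2754 = 0.03029.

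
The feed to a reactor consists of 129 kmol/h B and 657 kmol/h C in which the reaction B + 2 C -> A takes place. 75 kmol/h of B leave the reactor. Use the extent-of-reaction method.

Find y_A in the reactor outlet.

For B: n = n₀ − 1ξ → 75 = 129 − 1ξ, giving ξ = 54 kmol/h.
Outlet amounts (n = n₀ + ν ξ):
  B: 129 − 1(54) = 75
  C: 657 − 2(54) = 549
  A: 0 + 1(54) = 54
Total out = 678 kmol/h; y_A = 54 / 678 = 0.07965.

0.0796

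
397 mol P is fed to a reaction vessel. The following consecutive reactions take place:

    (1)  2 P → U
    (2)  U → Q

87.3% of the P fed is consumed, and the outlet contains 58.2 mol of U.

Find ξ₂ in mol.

ξ₂ = 115 mol

Conversion of P: P consumed = 2ξ₁ = 0.873 × 397 → ξ₁ = 173.3 mol.
U balance: n_U = 0 + 1ξ₁ − 1ξ₂ = 58.2 → ξ₂ = (1·173.3 − 58.2)/1 = 115.1 mol.
Outlet amounts (n = n₀ + Σ ν·ξ):
  P: 397 − 2(173.3) = 50.42
  U: 0 + 1(173.3) − 1(115.1) = 58.2
  Q: 0 + 1(115.1) = 115.1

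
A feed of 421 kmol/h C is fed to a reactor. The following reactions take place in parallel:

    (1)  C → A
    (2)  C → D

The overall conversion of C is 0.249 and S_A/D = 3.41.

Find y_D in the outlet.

Conversion of C: C consumed = 0.249 × 421 = 104.8 kmol/h = 1ξ₁ + 1ξ₂.
Selectivity: 1ξ₁ / (1ξ₂) = 3.41 → ξ₁ = 3.41 ξ₂.
Substitute: (1·3.41 + 1) ξ₂ = 104.8 → ξ₂ = 23.77 kmol/h, ξ₁ = 81.06 kmol/h.
Outlet amounts (n = n₀ + Σ ν·ξ):
  C: 421 − 1(81.06) − 1(23.77) = 316.2
  A: 0 + 1(81.06) = 81.06
  D: 0 + 1(23.77) = 23.77
Total out = 421 kmol/h; y_D = 23.77 / 421 = 0.05646.

0.0565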